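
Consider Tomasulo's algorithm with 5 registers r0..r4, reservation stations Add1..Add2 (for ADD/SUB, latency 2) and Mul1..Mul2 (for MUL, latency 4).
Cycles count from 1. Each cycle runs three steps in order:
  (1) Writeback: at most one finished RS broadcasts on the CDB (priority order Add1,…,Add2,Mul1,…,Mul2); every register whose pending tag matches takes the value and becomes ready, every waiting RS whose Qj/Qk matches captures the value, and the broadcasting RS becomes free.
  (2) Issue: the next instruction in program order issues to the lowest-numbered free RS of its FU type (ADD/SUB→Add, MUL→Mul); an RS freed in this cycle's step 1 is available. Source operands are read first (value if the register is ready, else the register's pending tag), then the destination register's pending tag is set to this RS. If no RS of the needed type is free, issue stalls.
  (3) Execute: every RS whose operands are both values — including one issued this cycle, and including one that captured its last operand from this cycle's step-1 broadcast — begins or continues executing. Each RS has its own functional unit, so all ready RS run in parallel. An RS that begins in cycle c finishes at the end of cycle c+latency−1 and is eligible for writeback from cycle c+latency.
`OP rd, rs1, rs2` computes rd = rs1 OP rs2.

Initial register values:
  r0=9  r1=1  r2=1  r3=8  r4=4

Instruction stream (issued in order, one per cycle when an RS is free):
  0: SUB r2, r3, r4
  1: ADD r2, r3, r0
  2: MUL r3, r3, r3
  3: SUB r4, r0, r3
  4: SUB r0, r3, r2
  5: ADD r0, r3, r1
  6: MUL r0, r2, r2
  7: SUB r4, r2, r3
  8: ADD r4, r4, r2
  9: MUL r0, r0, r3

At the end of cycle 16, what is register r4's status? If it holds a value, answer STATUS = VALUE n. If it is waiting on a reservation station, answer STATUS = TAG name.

STATUS = VALUE -30

c1: issue SUB r2<-Add1 | r0:9,r1:1,r2:Add1,r3:8,r4:4
c2: issue ADD r2<-Add2 | r0:9,r1:1,r2:Add2,r3:8,r4:4
c3: CDB Add1=4; issue MUL r3<-Mul1 | r0:9,r1:1,r2:Add2,r3:Mul1,r4:4
c4: CDB Add2=17; issue SUB r4<-Add1 | r0:9,r1:1,r2:17,r3:Mul1,r4:Add1
c5: issue SUB r0<-Add2 | r0:Add2,r1:1,r2:17,r3:Mul1,r4:Add1
c6: stall | r0:Add2,r1:1,r2:17,r3:Mul1,r4:Add1
c7: CDB Mul1=64; stall | r0:Add2,r1:1,r2:17,r3:64,r4:Add1
c8: stall | r0:Add2,r1:1,r2:17,r3:64,r4:Add1
c9: CDB Add1=-55; issue ADD r0<-Add1 | r0:Add1,r1:1,r2:17,r3:64,r4:-55
c10: CDB Add2=47; issue MUL r0<-Mul1 | r0:Mul1,r1:1,r2:17,r3:64,r4:-55
c11: CDB Add1=65; issue SUB r4<-Add1 | r0:Mul1,r1:1,r2:17,r3:64,r4:Add1
c12: issue ADD r4<-Add2 | r0:Mul1,r1:1,r2:17,r3:64,r4:Add2
c13: CDB Add1=-47; issue MUL r0<-Mul2 | r0:Mul2,r1:1,r2:17,r3:64,r4:Add2
c14: CDB Mul1=289 | r0:Mul2,r1:1,r2:17,r3:64,r4:Add2
c15: CDB Add2=-30 | r0:Mul2,r1:1,r2:17,r3:64,r4:-30
c16: - | r0:Mul2,r1:1,r2:17,r3:64,r4:-30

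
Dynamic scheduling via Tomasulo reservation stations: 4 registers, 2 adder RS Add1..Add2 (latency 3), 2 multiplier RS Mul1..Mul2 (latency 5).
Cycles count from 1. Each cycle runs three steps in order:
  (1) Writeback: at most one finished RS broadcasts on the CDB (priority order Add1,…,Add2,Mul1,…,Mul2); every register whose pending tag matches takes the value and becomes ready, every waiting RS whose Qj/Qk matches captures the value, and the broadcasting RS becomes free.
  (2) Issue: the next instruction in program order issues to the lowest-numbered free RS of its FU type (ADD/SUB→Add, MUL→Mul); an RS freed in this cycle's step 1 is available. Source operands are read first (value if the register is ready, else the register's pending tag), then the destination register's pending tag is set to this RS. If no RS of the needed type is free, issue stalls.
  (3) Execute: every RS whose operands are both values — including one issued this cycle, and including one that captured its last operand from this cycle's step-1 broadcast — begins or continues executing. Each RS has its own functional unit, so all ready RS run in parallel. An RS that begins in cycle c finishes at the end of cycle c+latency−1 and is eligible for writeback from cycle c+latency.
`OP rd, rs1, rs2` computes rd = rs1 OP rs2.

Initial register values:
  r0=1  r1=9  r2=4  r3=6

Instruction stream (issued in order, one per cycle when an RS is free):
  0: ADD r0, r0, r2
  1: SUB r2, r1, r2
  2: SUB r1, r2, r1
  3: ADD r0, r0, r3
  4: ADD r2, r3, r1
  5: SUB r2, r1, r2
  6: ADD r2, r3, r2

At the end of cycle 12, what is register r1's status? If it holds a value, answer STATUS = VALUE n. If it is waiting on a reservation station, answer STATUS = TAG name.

cycle 1: issue ADD r0<-Add1 // r0:Add1,r1:9,r2:4,r3:6
cycle 2: issue SUB r2<-Add2 // r0:Add1,r1:9,r2:Add2,r3:6
cycle 3: stall // r0:Add1,r1:9,r2:Add2,r3:6
cycle 4: CDB Add1=5; issue SUB r1<-Add1 // r0:5,r1:Add1,r2:Add2,r3:6
cycle 5: CDB Add2=5; issue ADD r0<-Add2 // r0:Add2,r1:Add1,r2:5,r3:6
cycle 6: stall // r0:Add2,r1:Add1,r2:5,r3:6
cycle 7: stall // r0:Add2,r1:Add1,r2:5,r3:6
cycle 8: CDB Add1=-4; issue ADD r2<-Add1 // r0:Add2,r1:-4,r2:Add1,r3:6
cycle 9: CDB Add2=11; issue SUB r2<-Add2 // r0:11,r1:-4,r2:Add2,r3:6
cycle 10: stall // r0:11,r1:-4,r2:Add2,r3:6
cycle 11: CDB Add1=2; issue ADD r2<-Add1 // r0:11,r1:-4,r2:Add1,r3:6
cycle 12: - // r0:11,r1:-4,r2:Add1,r3:6

STATUS = VALUE -4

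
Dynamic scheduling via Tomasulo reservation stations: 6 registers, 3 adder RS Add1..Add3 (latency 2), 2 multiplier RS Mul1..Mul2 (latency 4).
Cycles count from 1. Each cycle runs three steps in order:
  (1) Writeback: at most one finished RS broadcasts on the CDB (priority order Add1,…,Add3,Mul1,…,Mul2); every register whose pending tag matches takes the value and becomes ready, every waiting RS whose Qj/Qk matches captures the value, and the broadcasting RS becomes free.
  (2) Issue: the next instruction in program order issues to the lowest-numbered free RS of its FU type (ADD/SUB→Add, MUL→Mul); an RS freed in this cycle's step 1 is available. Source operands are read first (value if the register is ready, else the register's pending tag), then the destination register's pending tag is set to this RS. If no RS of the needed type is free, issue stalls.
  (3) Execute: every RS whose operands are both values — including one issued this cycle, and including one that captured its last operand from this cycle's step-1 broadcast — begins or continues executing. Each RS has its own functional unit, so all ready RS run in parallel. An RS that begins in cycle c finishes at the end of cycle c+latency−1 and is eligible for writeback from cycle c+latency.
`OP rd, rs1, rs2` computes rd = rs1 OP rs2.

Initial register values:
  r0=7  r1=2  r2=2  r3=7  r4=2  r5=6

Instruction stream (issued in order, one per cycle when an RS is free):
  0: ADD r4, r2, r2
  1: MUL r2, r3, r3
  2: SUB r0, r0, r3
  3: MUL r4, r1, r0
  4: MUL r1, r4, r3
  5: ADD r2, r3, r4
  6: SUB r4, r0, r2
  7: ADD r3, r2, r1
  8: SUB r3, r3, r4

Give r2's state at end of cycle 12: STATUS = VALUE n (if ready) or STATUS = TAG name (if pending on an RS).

c1: issue ADD r4<-Add1 | r0:7,r1:2,r2:2,r3:7,r4:Add1,r5:6
c2: issue MUL r2<-Mul1 | r0:7,r1:2,r2:Mul1,r3:7,r4:Add1,r5:6
c3: CDB Add1=4; issue SUB r0<-Add1 | r0:Add1,r1:2,r2:Mul1,r3:7,r4:4,r5:6
c4: issue MUL r4<-Mul2 | r0:Add1,r1:2,r2:Mul1,r3:7,r4:Mul2,r5:6
c5: CDB Add1=0; stall | r0:0,r1:2,r2:Mul1,r3:7,r4:Mul2,r5:6
c6: CDB Mul1=49; issue MUL r1<-Mul1 | r0:0,r1:Mul1,r2:49,r3:7,r4:Mul2,r5:6
c7: issue ADD r2<-Add1 | r0:0,r1:Mul1,r2:Add1,r3:7,r4:Mul2,r5:6
c8: issue SUB r4<-Add2 | r0:0,r1:Mul1,r2:Add1,r3:7,r4:Add2,r5:6
c9: CDB Mul2=0; issue ADD r3<-Add3 | r0:0,r1:Mul1,r2:Add1,r3:Add3,r4:Add2,r5:6
c10: stall | r0:0,r1:Mul1,r2:Add1,r3:Add3,r4:Add2,r5:6
c11: CDB Add1=7; issue SUB r3<-Add1 | r0:0,r1:Mul1,r2:7,r3:Add1,r4:Add2,r5:6
c12: - | r0:0,r1:Mul1,r2:7,r3:Add1,r4:Add2,r5:6

STATUS = VALUE 7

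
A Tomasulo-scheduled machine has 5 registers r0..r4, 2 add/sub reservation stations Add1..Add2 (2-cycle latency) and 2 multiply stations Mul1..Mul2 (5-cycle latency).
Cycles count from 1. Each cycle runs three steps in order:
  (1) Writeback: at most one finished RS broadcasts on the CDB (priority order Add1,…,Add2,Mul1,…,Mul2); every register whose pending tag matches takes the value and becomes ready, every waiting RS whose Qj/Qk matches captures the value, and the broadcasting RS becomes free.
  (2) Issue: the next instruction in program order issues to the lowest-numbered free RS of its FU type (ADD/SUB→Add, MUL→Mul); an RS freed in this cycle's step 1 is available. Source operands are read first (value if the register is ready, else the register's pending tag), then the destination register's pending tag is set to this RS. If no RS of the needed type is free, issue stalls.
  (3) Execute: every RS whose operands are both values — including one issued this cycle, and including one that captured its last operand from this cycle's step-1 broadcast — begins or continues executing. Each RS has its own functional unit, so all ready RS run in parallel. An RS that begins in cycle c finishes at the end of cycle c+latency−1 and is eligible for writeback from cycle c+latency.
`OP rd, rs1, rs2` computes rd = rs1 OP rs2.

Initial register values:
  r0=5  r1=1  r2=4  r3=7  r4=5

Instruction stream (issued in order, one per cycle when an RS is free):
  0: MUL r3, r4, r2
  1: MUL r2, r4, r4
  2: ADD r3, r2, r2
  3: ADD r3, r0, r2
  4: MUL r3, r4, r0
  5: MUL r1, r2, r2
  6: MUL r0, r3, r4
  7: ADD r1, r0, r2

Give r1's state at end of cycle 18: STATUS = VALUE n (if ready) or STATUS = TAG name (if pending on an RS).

STATUS = VALUE 150

cycle 1: issue MUL r3<-Mul1 // r0:5,r1:1,r2:4,r3:Mul1,r4:5
cycle 2: issue MUL r2<-Mul2 // r0:5,r1:1,r2:Mul2,r3:Mul1,r4:5
cycle 3: issue ADD r3<-Add1 // r0:5,r1:1,r2:Mul2,r3:Add1,r4:5
cycle 4: issue ADD r3<-Add2 // r0:5,r1:1,r2:Mul2,r3:Add2,r4:5
cycle 5: stall // r0:5,r1:1,r2:Mul2,r3:Add2,r4:5
cycle 6: CDB Mul1=20; issue MUL r3<-Mul1 // r0:5,r1:1,r2:Mul2,r3:Mul1,r4:5
cycle 7: CDB Mul2=25; issue MUL r1<-Mul2 // r0:5,r1:Mul2,r2:25,r3:Mul1,r4:5
cycle 8: stall // r0:5,r1:Mul2,r2:25,r3:Mul1,r4:5
cycle 9: CDB Add1=50; stall // r0:5,r1:Mul2,r2:25,r3:Mul1,r4:5
cycle 10: CDB Add2=30; stall // r0:5,r1:Mul2,r2:25,r3:Mul1,r4:5
cycle 11: CDB Mul1=25; issue MUL r0<-Mul1 // r0:Mul1,r1:Mul2,r2:25,r3:25,r4:5
cycle 12: CDB Mul2=625; issue ADD r1<-Add1 // r0:Mul1,r1:Add1,r2:25,r3:25,r4:5
cycle 13: - // r0:Mul1,r1:Add1,r2:25,r3:25,r4:5
cycle 14: - // r0:Mul1,r1:Add1,r2:25,r3:25,r4:5
cycle 15: - // r0:Mul1,r1:Add1,r2:25,r3:25,r4:5
cycle 16: CDB Mul1=125 // r0:125,r1:Add1,r2:25,r3:25,r4:5
cycle 17: - // r0:125,r1:Add1,r2:25,r3:25,r4:5
cycle 18: CDB Add1=150 // r0:125,r1:150,r2:25,r3:25,r4:5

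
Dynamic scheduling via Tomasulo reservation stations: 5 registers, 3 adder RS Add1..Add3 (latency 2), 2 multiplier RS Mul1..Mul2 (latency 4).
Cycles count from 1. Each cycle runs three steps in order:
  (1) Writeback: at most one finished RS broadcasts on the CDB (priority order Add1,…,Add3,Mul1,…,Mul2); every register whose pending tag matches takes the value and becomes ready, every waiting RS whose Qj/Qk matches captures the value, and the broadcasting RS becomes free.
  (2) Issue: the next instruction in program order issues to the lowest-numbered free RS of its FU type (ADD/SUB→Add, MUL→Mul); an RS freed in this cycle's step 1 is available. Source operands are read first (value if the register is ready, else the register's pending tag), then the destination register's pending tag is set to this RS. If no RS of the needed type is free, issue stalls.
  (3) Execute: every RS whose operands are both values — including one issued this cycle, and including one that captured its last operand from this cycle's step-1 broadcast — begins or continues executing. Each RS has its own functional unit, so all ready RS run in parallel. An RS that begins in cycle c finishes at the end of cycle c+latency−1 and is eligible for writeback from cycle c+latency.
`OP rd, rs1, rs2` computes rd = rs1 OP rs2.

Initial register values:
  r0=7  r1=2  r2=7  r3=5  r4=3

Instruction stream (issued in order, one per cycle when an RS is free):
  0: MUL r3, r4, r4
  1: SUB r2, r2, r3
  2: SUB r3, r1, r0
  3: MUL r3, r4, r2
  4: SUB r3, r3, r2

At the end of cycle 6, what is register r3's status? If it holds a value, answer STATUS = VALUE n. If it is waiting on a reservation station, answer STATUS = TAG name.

c1: issue MUL r3<-Mul1 | r0:7,r1:2,r2:7,r3:Mul1,r4:3
c2: issue SUB r2<-Add1 | r0:7,r1:2,r2:Add1,r3:Mul1,r4:3
c3: issue SUB r3<-Add2 | r0:7,r1:2,r2:Add1,r3:Add2,r4:3
c4: issue MUL r3<-Mul2 | r0:7,r1:2,r2:Add1,r3:Mul2,r4:3
c5: CDB Add2=-5; issue SUB r3<-Add2 | r0:7,r1:2,r2:Add1,r3:Add2,r4:3
c6: CDB Mul1=9 | r0:7,r1:2,r2:Add1,r3:Add2,r4:3

STATUS = TAG Add2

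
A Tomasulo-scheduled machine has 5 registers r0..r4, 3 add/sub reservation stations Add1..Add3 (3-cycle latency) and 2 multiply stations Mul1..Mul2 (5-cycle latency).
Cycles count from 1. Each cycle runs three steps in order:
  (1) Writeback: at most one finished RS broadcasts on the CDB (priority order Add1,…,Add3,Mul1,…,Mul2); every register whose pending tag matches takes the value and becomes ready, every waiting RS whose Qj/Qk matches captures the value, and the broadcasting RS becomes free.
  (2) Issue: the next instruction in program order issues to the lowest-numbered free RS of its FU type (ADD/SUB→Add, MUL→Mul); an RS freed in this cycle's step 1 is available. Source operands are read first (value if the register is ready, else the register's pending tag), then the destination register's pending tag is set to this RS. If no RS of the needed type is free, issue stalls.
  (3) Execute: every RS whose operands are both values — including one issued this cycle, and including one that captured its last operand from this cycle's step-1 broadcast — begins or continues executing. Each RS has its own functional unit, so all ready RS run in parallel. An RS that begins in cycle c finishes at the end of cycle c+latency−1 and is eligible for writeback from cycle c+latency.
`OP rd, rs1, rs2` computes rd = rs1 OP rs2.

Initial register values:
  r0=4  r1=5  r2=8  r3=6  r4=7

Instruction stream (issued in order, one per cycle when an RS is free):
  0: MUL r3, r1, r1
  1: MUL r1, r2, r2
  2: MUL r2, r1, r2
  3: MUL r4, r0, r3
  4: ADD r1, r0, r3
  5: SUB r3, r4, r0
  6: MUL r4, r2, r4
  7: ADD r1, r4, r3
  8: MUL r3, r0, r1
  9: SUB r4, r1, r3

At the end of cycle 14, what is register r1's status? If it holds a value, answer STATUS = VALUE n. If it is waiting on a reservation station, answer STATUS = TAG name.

STATUS = TAG Add1

c1: issue MUL r3<-Mul1 | r0:4,r1:5,r2:8,r3:Mul1,r4:7
c2: issue MUL r1<-Mul2 | r0:4,r1:Mul2,r2:8,r3:Mul1,r4:7
c3: stall | r0:4,r1:Mul2,r2:8,r3:Mul1,r4:7
c4: stall | r0:4,r1:Mul2,r2:8,r3:Mul1,r4:7
c5: stall | r0:4,r1:Mul2,r2:8,r3:Mul1,r4:7
c6: CDB Mul1=25; issue MUL r2<-Mul1 | r0:4,r1:Mul2,r2:Mul1,r3:25,r4:7
c7: CDB Mul2=64; issue MUL r4<-Mul2 | r0:4,r1:64,r2:Mul1,r3:25,r4:Mul2
c8: issue ADD r1<-Add1 | r0:4,r1:Add1,r2:Mul1,r3:25,r4:Mul2
c9: issue SUB r3<-Add2 | r0:4,r1:Add1,r2:Mul1,r3:Add2,r4:Mul2
c10: stall | r0:4,r1:Add1,r2:Mul1,r3:Add2,r4:Mul2
c11: CDB Add1=29; stall | r0:4,r1:29,r2:Mul1,r3:Add2,r4:Mul2
c12: CDB Mul1=512; issue MUL r4<-Mul1 | r0:4,r1:29,r2:512,r3:Add2,r4:Mul1
c13: CDB Mul2=100; issue ADD r1<-Add1 | r0:4,r1:Add1,r2:512,r3:Add2,r4:Mul1
c14: issue MUL r3<-Mul2 | r0:4,r1:Add1,r2:512,r3:Mul2,r4:Mul1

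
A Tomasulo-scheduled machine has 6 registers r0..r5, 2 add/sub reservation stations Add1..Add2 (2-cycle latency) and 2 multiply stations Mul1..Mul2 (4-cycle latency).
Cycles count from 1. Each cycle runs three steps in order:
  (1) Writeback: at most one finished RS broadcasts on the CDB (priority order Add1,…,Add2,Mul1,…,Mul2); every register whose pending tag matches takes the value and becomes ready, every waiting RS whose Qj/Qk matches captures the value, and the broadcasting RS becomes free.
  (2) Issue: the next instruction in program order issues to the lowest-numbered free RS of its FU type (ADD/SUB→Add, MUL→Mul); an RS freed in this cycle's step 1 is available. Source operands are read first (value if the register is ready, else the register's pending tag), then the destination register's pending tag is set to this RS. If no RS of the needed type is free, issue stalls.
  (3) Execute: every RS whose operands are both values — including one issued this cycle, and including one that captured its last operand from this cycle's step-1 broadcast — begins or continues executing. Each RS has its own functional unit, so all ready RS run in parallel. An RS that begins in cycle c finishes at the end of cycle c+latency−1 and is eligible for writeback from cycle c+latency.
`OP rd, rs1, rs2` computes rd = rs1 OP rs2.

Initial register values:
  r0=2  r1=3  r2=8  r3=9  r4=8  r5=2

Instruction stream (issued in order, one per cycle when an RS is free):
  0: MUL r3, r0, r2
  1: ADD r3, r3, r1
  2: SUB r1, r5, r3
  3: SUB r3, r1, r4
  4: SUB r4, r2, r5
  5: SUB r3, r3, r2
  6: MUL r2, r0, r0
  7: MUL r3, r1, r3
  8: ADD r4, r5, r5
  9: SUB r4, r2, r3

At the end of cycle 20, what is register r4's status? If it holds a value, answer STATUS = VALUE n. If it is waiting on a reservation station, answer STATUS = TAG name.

STATUS = VALUE -557

  c1: issue MUL r3<-Mul1  regs: r0:2,r1:3,r2:8,r3:Mul1,r4:8,r5:2
  c2: issue ADD r3<-Add1  regs: r0:2,r1:3,r2:8,r3:Add1,r4:8,r5:2
  c3: issue SUB r1<-Add2  regs: r0:2,r1:Add2,r2:8,r3:Add1,r4:8,r5:2
  c4: stall  regs: r0:2,r1:Add2,r2:8,r3:Add1,r4:8,r5:2
  c5: CDB Mul1=16; stall  regs: r0:2,r1:Add2,r2:8,r3:Add1,r4:8,r5:2
  c6: stall  regs: r0:2,r1:Add2,r2:8,r3:Add1,r4:8,r5:2
  c7: CDB Add1=19; issue SUB r3<-Add1  regs: r0:2,r1:Add2,r2:8,r3:Add1,r4:8,r5:2
  c8: stall  regs: r0:2,r1:Add2,r2:8,r3:Add1,r4:8,r5:2
  c9: CDB Add2=-17; issue SUB r4<-Add2  regs: r0:2,r1:-17,r2:8,r3:Add1,r4:Add2,r5:2
  c10: stall  regs: r0:2,r1:-17,r2:8,r3:Add1,r4:Add2,r5:2
  c11: CDB Add1=-25; issue SUB r3<-Add1  regs: r0:2,r1:-17,r2:8,r3:Add1,r4:Add2,r5:2
  c12: CDB Add2=6; issue MUL r2<-Mul1  regs: r0:2,r1:-17,r2:Mul1,r3:Add1,r4:6,r5:2
  c13: CDB Add1=-33; issue MUL r3<-Mul2  regs: r0:2,r1:-17,r2:Mul1,r3:Mul2,r4:6,r5:2
  c14: issue ADD r4<-Add1  regs: r0:2,r1:-17,r2:Mul1,r3:Mul2,r4:Add1,r5:2
  c15: issue SUB r4<-Add2  regs: r0:2,r1:-17,r2:Mul1,r3:Mul2,r4:Add2,r5:2
  c16: CDB Add1=4  regs: r0:2,r1:-17,r2:Mul1,r3:Mul2,r4:Add2,r5:2
  c17: CDB Mul1=4  regs: r0:2,r1:-17,r2:4,r3:Mul2,r4:Add2,r5:2
  c18: CDB Mul2=561  regs: r0:2,r1:-17,r2:4,r3:561,r4:Add2,r5:2
  c19: -  regs: r0:2,r1:-17,r2:4,r3:561,r4:Add2,r5:2
  c20: CDB Add2=-557  regs: r0:2,r1:-17,r2:4,r3:561,r4:-557,r5:2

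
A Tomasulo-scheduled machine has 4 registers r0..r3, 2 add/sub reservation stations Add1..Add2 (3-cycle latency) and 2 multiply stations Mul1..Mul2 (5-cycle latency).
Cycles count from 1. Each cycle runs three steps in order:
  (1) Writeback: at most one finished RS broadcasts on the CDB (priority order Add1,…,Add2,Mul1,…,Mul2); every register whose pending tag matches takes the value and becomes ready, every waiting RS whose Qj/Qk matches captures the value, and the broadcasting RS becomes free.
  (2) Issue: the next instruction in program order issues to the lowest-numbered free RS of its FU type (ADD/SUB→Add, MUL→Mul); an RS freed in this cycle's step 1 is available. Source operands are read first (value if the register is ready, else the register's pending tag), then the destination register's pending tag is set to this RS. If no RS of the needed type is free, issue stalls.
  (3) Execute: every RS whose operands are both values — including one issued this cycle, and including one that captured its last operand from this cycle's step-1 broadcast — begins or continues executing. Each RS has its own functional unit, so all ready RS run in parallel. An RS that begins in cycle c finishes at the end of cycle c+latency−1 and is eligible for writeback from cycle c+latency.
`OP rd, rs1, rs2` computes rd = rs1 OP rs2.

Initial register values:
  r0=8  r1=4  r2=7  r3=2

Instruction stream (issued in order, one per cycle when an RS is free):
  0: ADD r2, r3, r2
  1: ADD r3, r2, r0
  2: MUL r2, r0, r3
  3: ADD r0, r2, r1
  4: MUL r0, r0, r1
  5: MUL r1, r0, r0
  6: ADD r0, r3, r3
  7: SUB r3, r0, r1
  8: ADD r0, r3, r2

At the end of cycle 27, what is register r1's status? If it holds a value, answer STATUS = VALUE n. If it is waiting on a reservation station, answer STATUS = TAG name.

STATUS = VALUE 313600

cycle 1: issue ADD r2<-Add1 // r0:8,r1:4,r2:Add1,r3:2
cycle 2: issue ADD r3<-Add2 // r0:8,r1:4,r2:Add1,r3:Add2
cycle 3: issue MUL r2<-Mul1 // r0:8,r1:4,r2:Mul1,r3:Add2
cycle 4: CDB Add1=9; issue ADD r0<-Add1 // r0:Add1,r1:4,r2:Mul1,r3:Add2
cycle 5: issue MUL r0<-Mul2 // r0:Mul2,r1:4,r2:Mul1,r3:Add2
cycle 6: stall // r0:Mul2,r1:4,r2:Mul1,r3:Add2
cycle 7: CDB Add2=17; stall // r0:Mul2,r1:4,r2:Mul1,r3:17
cycle 8: stall // r0:Mul2,r1:4,r2:Mul1,r3:17
cycle 9: stall // r0:Mul2,r1:4,r2:Mul1,r3:17
cycle 10: stall // r0:Mul2,r1:4,r2:Mul1,r3:17
cycle 11: stall // r0:Mul2,r1:4,r2:Mul1,r3:17
cycle 12: CDB Mul1=136; issue MUL r1<-Mul1 // r0:Mul2,r1:Mul1,r2:136,r3:17
cycle 13: issue ADD r0<-Add2 // r0:Add2,r1:Mul1,r2:136,r3:17
cycle 14: stall // r0:Add2,r1:Mul1,r2:136,r3:17
cycle 15: CDB Add1=140; issue SUB r3<-Add1 // r0:Add2,r1:Mul1,r2:136,r3:Add1
cycle 16: CDB Add2=34; issue ADD r0<-Add2 // r0:Add2,r1:Mul1,r2:136,r3:Add1
cycle 17: - // r0:Add2,r1:Mul1,r2:136,r3:Add1
cycle 18: - // r0:Add2,r1:Mul1,r2:136,r3:Add1
cycle 19: - // r0:Add2,r1:Mul1,r2:136,r3:Add1
cycle 20: CDB Mul2=560 // r0:Add2,r1:Mul1,r2:136,r3:Add1
cycle 21: - // r0:Add2,r1:Mul1,r2:136,r3:Add1
cycle 22: - // r0:Add2,r1:Mul1,r2:136,r3:Add1
cycle 23: - // r0:Add2,r1:Mul1,r2:136,r3:Add1
cycle 24: - // r0:Add2,r1:Mul1,r2:136,r3:Add1
cycle 25: CDB Mul1=313600 // r0:Add2,r1:313600,r2:136,r3:Add1
cycle 26: - // r0:Add2,r1:313600,r2:136,r3:Add1
cycle 27: - // r0:Add2,r1:313600,r2:136,r3:Add1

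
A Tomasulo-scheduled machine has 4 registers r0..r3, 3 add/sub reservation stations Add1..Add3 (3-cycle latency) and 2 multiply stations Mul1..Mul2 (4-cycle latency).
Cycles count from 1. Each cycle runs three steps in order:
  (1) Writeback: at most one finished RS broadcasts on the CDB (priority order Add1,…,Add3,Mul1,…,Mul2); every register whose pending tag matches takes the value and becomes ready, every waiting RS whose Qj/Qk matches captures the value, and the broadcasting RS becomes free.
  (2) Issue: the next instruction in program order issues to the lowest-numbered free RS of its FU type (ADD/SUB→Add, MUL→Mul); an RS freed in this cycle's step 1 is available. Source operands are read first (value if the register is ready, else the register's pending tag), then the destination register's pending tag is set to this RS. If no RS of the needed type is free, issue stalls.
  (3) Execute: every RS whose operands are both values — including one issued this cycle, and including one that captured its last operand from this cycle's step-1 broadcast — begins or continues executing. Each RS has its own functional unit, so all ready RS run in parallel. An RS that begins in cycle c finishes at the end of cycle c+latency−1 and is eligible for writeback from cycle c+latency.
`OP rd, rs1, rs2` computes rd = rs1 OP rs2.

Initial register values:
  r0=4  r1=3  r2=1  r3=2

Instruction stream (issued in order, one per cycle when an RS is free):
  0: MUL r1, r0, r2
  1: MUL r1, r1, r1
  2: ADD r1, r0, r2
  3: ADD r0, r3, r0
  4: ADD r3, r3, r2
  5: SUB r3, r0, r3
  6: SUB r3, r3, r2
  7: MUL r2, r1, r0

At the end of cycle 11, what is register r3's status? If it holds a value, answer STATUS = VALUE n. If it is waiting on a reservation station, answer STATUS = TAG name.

cycle 1: issue MUL r1<-Mul1 // r0:4,r1:Mul1,r2:1,r3:2
cycle 2: issue MUL r1<-Mul2 // r0:4,r1:Mul2,r2:1,r3:2
cycle 3: issue ADD r1<-Add1 // r0:4,r1:Add1,r2:1,r3:2
cycle 4: issue ADD r0<-Add2 // r0:Add2,r1:Add1,r2:1,r3:2
cycle 5: CDB Mul1=4; issue ADD r3<-Add3 // r0:Add2,r1:Add1,r2:1,r3:Add3
cycle 6: CDB Add1=5; issue SUB r3<-Add1 // r0:Add2,r1:5,r2:1,r3:Add1
cycle 7: CDB Add2=6; issue SUB r3<-Add2 // r0:6,r1:5,r2:1,r3:Add2
cycle 8: CDB Add3=3; issue MUL r2<-Mul1 // r0:6,r1:5,r2:Mul1,r3:Add2
cycle 9: CDB Mul2=16 // r0:6,r1:5,r2:Mul1,r3:Add2
cycle 10: - // r0:6,r1:5,r2:Mul1,r3:Add2
cycle 11: CDB Add1=3 // r0:6,r1:5,r2:Mul1,r3:Add2

STATUS = TAG Add2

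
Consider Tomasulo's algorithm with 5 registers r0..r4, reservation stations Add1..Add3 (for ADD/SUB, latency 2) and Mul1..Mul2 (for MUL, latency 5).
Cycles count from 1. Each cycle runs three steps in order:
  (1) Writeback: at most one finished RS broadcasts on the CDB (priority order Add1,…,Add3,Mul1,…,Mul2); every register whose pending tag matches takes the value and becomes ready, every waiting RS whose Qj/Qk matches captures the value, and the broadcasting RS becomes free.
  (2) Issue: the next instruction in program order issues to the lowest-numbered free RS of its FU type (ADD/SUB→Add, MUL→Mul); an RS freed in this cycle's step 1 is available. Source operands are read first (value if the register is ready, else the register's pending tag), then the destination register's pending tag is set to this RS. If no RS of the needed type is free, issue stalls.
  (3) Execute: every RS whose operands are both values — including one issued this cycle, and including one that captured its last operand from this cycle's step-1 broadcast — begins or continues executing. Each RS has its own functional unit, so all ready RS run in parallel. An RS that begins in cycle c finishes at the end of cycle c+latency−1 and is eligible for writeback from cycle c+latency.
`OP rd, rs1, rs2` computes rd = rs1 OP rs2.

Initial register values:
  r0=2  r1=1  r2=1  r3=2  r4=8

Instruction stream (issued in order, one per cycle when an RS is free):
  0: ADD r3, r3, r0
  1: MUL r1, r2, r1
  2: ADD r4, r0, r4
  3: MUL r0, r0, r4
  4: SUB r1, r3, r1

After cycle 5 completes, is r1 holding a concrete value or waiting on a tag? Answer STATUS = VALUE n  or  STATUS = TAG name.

cycle 1: issue ADD r3<-Add1 // r0:2,r1:1,r2:1,r3:Add1,r4:8
cycle 2: issue MUL r1<-Mul1 // r0:2,r1:Mul1,r2:1,r3:Add1,r4:8
cycle 3: CDB Add1=4; issue ADD r4<-Add1 // r0:2,r1:Mul1,r2:1,r3:4,r4:Add1
cycle 4: issue MUL r0<-Mul2 // r0:Mul2,r1:Mul1,r2:1,r3:4,r4:Add1
cycle 5: CDB Add1=10; issue SUB r1<-Add1 // r0:Mul2,r1:Add1,r2:1,r3:4,r4:10

STATUS = TAG Add1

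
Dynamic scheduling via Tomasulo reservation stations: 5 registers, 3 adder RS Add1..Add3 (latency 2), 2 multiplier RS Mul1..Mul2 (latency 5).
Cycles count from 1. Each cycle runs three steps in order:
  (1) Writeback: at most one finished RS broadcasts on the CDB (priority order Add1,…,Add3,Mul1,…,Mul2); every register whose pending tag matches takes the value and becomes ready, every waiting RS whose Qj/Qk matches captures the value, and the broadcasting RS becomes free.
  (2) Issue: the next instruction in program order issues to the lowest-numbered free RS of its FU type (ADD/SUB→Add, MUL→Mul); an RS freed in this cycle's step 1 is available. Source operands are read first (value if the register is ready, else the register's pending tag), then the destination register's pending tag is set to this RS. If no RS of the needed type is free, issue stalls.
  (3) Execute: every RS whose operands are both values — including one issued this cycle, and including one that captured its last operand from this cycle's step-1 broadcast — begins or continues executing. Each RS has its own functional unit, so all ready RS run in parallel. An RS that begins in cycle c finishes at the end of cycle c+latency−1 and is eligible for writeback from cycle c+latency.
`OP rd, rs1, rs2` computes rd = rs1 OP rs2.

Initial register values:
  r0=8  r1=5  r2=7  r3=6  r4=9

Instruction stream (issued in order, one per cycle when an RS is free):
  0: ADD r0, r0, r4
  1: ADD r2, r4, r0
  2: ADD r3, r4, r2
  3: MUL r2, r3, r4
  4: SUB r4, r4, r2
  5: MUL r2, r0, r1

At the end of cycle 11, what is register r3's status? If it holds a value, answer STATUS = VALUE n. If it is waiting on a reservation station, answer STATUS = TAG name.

STATUS = VALUE 35

c1: issue ADD r0<-Add1 | r0:Add1,r1:5,r2:7,r3:6,r4:9
c2: issue ADD r2<-Add2 | r0:Add1,r1:5,r2:Add2,r3:6,r4:9
c3: CDB Add1=17; issue ADD r3<-Add1 | r0:17,r1:5,r2:Add2,r3:Add1,r4:9
c4: issue MUL r2<-Mul1 | r0:17,r1:5,r2:Mul1,r3:Add1,r4:9
c5: CDB Add2=26; issue SUB r4<-Add2 | r0:17,r1:5,r2:Mul1,r3:Add1,r4:Add2
c6: issue MUL r2<-Mul2 | r0:17,r1:5,r2:Mul2,r3:Add1,r4:Add2
c7: CDB Add1=35 | r0:17,r1:5,r2:Mul2,r3:35,r4:Add2
c8: - | r0:17,r1:5,r2:Mul2,r3:35,r4:Add2
c9: - | r0:17,r1:5,r2:Mul2,r3:35,r4:Add2
c10: - | r0:17,r1:5,r2:Mul2,r3:35,r4:Add2
c11: CDB Mul2=85 | r0:17,r1:5,r2:85,r3:35,r4:Add2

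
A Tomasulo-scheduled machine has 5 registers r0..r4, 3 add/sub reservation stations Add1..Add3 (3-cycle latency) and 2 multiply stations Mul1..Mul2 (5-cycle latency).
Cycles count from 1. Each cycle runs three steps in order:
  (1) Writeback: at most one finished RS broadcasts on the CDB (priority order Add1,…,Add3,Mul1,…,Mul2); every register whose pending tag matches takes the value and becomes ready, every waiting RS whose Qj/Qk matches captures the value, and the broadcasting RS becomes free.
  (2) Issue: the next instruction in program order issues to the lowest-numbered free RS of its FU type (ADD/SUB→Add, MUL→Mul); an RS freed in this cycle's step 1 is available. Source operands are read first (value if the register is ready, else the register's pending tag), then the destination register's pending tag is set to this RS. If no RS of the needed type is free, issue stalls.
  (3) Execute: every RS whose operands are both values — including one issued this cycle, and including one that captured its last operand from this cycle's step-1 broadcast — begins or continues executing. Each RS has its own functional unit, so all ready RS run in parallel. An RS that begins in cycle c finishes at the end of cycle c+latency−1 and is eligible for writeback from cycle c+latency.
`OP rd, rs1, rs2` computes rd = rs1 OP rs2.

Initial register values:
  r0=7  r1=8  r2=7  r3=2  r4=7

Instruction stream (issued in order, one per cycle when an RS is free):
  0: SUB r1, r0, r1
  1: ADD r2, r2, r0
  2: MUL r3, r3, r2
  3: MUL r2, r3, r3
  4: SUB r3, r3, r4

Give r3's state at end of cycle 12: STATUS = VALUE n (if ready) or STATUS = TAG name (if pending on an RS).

STATUS = TAG Add1

c1: issue SUB r1<-Add1 | r0:7,r1:Add1,r2:7,r3:2,r4:7
c2: issue ADD r2<-Add2 | r0:7,r1:Add1,r2:Add2,r3:2,r4:7
c3: issue MUL r3<-Mul1 | r0:7,r1:Add1,r2:Add2,r3:Mul1,r4:7
c4: CDB Add1=-1; issue MUL r2<-Mul2 | r0:7,r1:-1,r2:Mul2,r3:Mul1,r4:7
c5: CDB Add2=14; issue SUB r3<-Add1 | r0:7,r1:-1,r2:Mul2,r3:Add1,r4:7
c6: - | r0:7,r1:-1,r2:Mul2,r3:Add1,r4:7
c7: - | r0:7,r1:-1,r2:Mul2,r3:Add1,r4:7
c8: - | r0:7,r1:-1,r2:Mul2,r3:Add1,r4:7
c9: - | r0:7,r1:-1,r2:Mul2,r3:Add1,r4:7
c10: CDB Mul1=28 | r0:7,r1:-1,r2:Mul2,r3:Add1,r4:7
c11: - | r0:7,r1:-1,r2:Mul2,r3:Add1,r4:7
c12: - | r0:7,r1:-1,r2:Mul2,r3:Add1,r4:7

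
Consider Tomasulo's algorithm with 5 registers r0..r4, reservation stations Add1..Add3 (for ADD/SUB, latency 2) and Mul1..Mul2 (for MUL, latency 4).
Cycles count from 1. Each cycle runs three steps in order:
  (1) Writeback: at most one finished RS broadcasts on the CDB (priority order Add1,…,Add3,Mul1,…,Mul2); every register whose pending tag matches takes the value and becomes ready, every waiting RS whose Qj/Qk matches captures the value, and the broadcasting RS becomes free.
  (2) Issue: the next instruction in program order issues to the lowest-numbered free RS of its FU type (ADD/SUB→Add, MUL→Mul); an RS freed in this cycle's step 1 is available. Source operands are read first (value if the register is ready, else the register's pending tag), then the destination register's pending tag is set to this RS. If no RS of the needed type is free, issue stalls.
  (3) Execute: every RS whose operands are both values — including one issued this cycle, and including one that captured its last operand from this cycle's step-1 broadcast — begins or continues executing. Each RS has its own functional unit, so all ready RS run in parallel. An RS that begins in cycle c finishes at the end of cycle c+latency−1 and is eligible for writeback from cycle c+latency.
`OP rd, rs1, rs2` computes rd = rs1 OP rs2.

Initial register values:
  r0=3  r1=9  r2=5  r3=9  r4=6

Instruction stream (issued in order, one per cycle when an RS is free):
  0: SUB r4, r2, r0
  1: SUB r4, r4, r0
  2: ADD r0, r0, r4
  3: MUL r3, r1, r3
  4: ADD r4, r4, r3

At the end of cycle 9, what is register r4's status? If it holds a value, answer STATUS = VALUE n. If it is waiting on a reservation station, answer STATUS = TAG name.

c1: issue SUB r4<-Add1 | r0:3,r1:9,r2:5,r3:9,r4:Add1
c2: issue SUB r4<-Add2 | r0:3,r1:9,r2:5,r3:9,r4:Add2
c3: CDB Add1=2; issue ADD r0<-Add1 | r0:Add1,r1:9,r2:5,r3:9,r4:Add2
c4: issue MUL r3<-Mul1 | r0:Add1,r1:9,r2:5,r3:Mul1,r4:Add2
c5: CDB Add2=-1; issue ADD r4<-Add2 | r0:Add1,r1:9,r2:5,r3:Mul1,r4:Add2
c6: - | r0:Add1,r1:9,r2:5,r3:Mul1,r4:Add2
c7: CDB Add1=2 | r0:2,r1:9,r2:5,r3:Mul1,r4:Add2
c8: CDB Mul1=81 | r0:2,r1:9,r2:5,r3:81,r4:Add2
c9: - | r0:2,r1:9,r2:5,r3:81,r4:Add2

STATUS = TAG Add2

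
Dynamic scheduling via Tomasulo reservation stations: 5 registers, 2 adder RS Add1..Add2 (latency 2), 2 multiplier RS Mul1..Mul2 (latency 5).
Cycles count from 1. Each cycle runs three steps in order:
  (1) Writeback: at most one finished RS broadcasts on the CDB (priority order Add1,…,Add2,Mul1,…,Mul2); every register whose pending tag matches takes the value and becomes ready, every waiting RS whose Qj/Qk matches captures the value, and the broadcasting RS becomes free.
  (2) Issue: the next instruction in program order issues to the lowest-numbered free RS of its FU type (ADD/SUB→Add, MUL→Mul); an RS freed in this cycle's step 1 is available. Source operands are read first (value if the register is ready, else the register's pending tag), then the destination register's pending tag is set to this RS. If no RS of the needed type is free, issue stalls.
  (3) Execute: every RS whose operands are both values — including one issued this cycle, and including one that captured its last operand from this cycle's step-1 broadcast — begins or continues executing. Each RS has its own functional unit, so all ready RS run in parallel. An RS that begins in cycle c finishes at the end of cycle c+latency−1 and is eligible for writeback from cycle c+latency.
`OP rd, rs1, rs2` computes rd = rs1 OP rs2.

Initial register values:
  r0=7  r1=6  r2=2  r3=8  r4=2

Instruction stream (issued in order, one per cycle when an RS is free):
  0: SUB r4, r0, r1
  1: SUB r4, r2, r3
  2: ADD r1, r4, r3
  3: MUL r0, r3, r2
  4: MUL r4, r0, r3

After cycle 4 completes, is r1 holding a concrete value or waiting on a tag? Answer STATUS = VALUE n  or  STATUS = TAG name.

c1: issue SUB r4<-Add1 | r0:7,r1:6,r2:2,r3:8,r4:Add1
c2: issue SUB r4<-Add2 | r0:7,r1:6,r2:2,r3:8,r4:Add2
c3: CDB Add1=1; issue ADD r1<-Add1 | r0:7,r1:Add1,r2:2,r3:8,r4:Add2
c4: CDB Add2=-6; issue MUL r0<-Mul1 | r0:Mul1,r1:Add1,r2:2,r3:8,r4:-6

STATUS = TAG Add1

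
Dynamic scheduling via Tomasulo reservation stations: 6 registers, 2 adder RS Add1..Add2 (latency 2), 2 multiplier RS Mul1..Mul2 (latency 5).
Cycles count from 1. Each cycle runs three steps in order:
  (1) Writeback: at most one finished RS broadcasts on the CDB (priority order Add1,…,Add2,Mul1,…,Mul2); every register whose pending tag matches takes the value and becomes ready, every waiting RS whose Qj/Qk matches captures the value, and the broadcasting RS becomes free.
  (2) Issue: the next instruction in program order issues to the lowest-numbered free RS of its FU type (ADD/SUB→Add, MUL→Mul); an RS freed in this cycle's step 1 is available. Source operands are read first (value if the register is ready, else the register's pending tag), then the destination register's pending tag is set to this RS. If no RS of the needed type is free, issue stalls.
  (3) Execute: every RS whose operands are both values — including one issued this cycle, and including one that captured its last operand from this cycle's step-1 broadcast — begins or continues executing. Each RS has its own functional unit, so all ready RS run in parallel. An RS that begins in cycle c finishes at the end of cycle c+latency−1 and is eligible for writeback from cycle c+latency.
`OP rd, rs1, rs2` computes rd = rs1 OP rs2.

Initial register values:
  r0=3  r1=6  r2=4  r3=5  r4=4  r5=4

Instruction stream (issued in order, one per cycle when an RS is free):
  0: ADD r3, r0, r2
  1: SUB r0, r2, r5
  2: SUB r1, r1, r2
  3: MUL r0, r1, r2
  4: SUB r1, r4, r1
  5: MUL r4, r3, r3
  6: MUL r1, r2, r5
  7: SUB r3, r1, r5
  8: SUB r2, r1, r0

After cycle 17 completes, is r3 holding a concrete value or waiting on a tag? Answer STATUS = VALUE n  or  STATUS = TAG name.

STATUS = VALUE 12

c1: issue ADD r3<-Add1 | r0:3,r1:6,r2:4,r3:Add1,r4:4,r5:4
c2: issue SUB r0<-Add2 | r0:Add2,r1:6,r2:4,r3:Add1,r4:4,r5:4
c3: CDB Add1=7; issue SUB r1<-Add1 | r0:Add2,r1:Add1,r2:4,r3:7,r4:4,r5:4
c4: CDB Add2=0; issue MUL r0<-Mul1 | r0:Mul1,r1:Add1,r2:4,r3:7,r4:4,r5:4
c5: CDB Add1=2; issue SUB r1<-Add1 | r0:Mul1,r1:Add1,r2:4,r3:7,r4:4,r5:4
c6: issue MUL r4<-Mul2 | r0:Mul1,r1:Add1,r2:4,r3:7,r4:Mul2,r5:4
c7: CDB Add1=2; stall | r0:Mul1,r1:2,r2:4,r3:7,r4:Mul2,r5:4
c8: stall | r0:Mul1,r1:2,r2:4,r3:7,r4:Mul2,r5:4
c9: stall | r0:Mul1,r1:2,r2:4,r3:7,r4:Mul2,r5:4
c10: CDB Mul1=8; issue MUL r1<-Mul1 | r0:8,r1:Mul1,r2:4,r3:7,r4:Mul2,r5:4
c11: CDB Mul2=49; issue SUB r3<-Add1 | r0:8,r1:Mul1,r2:4,r3:Add1,r4:49,r5:4
c12: issue SUB r2<-Add2 | r0:8,r1:Mul1,r2:Add2,r3:Add1,r4:49,r5:4
c13: - | r0:8,r1:Mul1,r2:Add2,r3:Add1,r4:49,r5:4
c14: - | r0:8,r1:Mul1,r2:Add2,r3:Add1,r4:49,r5:4
c15: CDB Mul1=16 | r0:8,r1:16,r2:Add2,r3:Add1,r4:49,r5:4
c16: - | r0:8,r1:16,r2:Add2,r3:Add1,r4:49,r5:4
c17: CDB Add1=12 | r0:8,r1:16,r2:Add2,r3:12,r4:49,r5:4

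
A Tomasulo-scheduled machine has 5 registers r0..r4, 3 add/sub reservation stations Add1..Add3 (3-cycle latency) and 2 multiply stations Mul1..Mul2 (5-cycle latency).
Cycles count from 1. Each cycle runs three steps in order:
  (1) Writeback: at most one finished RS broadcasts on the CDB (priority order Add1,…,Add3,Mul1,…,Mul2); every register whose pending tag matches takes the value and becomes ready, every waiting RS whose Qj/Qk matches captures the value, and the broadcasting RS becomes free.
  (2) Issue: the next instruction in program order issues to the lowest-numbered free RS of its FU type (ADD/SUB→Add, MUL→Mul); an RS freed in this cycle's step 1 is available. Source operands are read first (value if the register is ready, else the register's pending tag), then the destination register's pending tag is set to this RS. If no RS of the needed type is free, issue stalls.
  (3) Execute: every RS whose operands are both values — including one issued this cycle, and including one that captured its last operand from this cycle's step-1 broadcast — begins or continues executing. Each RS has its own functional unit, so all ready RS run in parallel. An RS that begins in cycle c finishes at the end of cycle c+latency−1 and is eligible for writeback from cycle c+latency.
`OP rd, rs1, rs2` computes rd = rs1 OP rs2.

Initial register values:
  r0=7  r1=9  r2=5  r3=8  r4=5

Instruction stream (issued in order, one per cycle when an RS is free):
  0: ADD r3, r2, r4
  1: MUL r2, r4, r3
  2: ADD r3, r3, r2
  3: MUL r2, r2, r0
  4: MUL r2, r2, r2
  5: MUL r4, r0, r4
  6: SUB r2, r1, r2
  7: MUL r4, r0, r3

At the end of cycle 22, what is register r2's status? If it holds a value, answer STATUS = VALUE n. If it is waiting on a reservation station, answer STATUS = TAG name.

c1: issue ADD r3<-Add1 | r0:7,r1:9,r2:5,r3:Add1,r4:5
c2: issue MUL r2<-Mul1 | r0:7,r1:9,r2:Mul1,r3:Add1,r4:5
c3: issue ADD r3<-Add2 | r0:7,r1:9,r2:Mul1,r3:Add2,r4:5
c4: CDB Add1=10; issue MUL r2<-Mul2 | r0:7,r1:9,r2:Mul2,r3:Add2,r4:5
c5: stall | r0:7,r1:9,r2:Mul2,r3:Add2,r4:5
c6: stall | r0:7,r1:9,r2:Mul2,r3:Add2,r4:5
c7: stall | r0:7,r1:9,r2:Mul2,r3:Add2,r4:5
c8: stall | r0:7,r1:9,r2:Mul2,r3:Add2,r4:5
c9: CDB Mul1=50; issue MUL r2<-Mul1 | r0:7,r1:9,r2:Mul1,r3:Add2,r4:5
c10: stall | r0:7,r1:9,r2:Mul1,r3:Add2,r4:5
c11: stall | r0:7,r1:9,r2:Mul1,r3:Add2,r4:5
c12: CDB Add2=60; stall | r0:7,r1:9,r2:Mul1,r3:60,r4:5
c13: stall | r0:7,r1:9,r2:Mul1,r3:60,r4:5
c14: CDB Mul2=350; issue MUL r4<-Mul2 | r0:7,r1:9,r2:Mul1,r3:60,r4:Mul2
c15: issue SUB r2<-Add1 | r0:7,r1:9,r2:Add1,r3:60,r4:Mul2
c16: stall | r0:7,r1:9,r2:Add1,r3:60,r4:Mul2
c17: stall | r0:7,r1:9,r2:Add1,r3:60,r4:Mul2
c18: stall | r0:7,r1:9,r2:Add1,r3:60,r4:Mul2
c19: CDB Mul1=122500; issue MUL r4<-Mul1 | r0:7,r1:9,r2:Add1,r3:60,r4:Mul1
c20: CDB Mul2=35 | r0:7,r1:9,r2:Add1,r3:60,r4:Mul1
c21: - | r0:7,r1:9,r2:Add1,r3:60,r4:Mul1
c22: CDB Add1=-122491 | r0:7,r1:9,r2:-122491,r3:60,r4:Mul1

STATUS = VALUE -122491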